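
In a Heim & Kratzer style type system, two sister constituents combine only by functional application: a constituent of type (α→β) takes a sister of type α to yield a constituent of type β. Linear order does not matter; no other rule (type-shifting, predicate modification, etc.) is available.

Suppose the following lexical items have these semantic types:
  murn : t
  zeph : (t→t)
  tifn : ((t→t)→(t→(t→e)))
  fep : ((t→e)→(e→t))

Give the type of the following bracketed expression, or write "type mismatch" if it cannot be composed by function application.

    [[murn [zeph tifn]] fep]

[zeph tifn]: tifn is ((t→t)→(t→(t→e))), zeph is (t→t); result (t→(t→e)).
[murn [zeph tifn]]: [zeph tifn] is (t→(t→e)), murn is t; result (t→e).
[[murn [zeph tifn]] fep]: fep is ((t→e)→(e→t)), [murn [zeph tifn]] is (t→e); result (e→t).

(e→t)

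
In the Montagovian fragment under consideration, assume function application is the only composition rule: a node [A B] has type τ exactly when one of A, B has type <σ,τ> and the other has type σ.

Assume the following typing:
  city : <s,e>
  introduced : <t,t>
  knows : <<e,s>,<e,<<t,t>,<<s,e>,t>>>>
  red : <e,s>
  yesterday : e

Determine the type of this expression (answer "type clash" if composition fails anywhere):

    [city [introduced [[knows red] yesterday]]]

t

At [knows red], knows : <<e,s>,<e,<<t,t>,<<s,e>,t>>>> takes red : <e,s>, giving <e,<<t,t>,<<s,e>,t>>>.
At [[knows red] yesterday], [knows red] : <e,<<t,t>,<<s,e>,t>>> takes yesterday : e, giving <<t,t>,<<s,e>,t>>.
At [introduced [[knows red] yesterday]], [[knows red] yesterday] : <<t,t>,<<s,e>,t>> takes introduced : <t,t>, giving <<s,e>,t>.
At [city [introduced [[knows red] yesterday]]], [introduced [[knows red] yesterday]] : <<s,e>,t> takes city : <s,e>, giving t.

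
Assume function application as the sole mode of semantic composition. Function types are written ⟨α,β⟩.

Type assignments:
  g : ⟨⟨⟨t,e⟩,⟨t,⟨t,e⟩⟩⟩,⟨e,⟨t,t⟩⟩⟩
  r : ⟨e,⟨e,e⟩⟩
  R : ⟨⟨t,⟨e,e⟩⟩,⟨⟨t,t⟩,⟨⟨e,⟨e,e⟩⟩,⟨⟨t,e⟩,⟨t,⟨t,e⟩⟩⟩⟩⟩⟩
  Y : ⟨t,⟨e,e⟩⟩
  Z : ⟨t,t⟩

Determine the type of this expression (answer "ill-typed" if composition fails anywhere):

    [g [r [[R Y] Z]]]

[R Y] — R of type ⟨⟨t,⟨e,e⟩⟩,⟨⟨t,t⟩,⟨⟨e,⟨e,e⟩⟩,⟨⟨t,e⟩,⟨t,⟨t,e⟩⟩⟩⟩⟩⟩ combines with Y of type ⟨t,⟨e,e⟩⟩: type ⟨⟨t,t⟩,⟨⟨e,⟨e,e⟩⟩,⟨⟨t,e⟩,⟨t,⟨t,e⟩⟩⟩⟩⟩.
[[R Y] Z] — [R Y] of type ⟨⟨t,t⟩,⟨⟨e,⟨e,e⟩⟩,⟨⟨t,e⟩,⟨t,⟨t,e⟩⟩⟩⟩⟩ combines with Z of type ⟨t,t⟩: type ⟨⟨e,⟨e,e⟩⟩,⟨⟨t,e⟩,⟨t,⟨t,e⟩⟩⟩⟩.
[r [[R Y] Z]] — [[R Y] Z] of type ⟨⟨e,⟨e,e⟩⟩,⟨⟨t,e⟩,⟨t,⟨t,e⟩⟩⟩⟩ combines with r of type ⟨e,⟨e,e⟩⟩: type ⟨⟨t,e⟩,⟨t,⟨t,e⟩⟩⟩.
[g [r [[R Y] Z]]] — g of type ⟨⟨⟨t,e⟩,⟨t,⟨t,e⟩⟩⟩,⟨e,⟨t,t⟩⟩⟩ combines with [r [[R Y] Z]] of type ⟨⟨t,e⟩,⟨t,⟨t,e⟩⟩⟩: type ⟨e,⟨t,t⟩⟩.

⟨e,⟨t,t⟩⟩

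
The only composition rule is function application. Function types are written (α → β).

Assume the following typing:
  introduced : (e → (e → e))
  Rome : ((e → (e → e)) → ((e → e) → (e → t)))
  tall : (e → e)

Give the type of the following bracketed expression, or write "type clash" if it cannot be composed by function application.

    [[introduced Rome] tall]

(e → t)

[introduced Rome]: functor Rome : ((e → (e → e)) → ((e → e) → (e → t))), argument introduced : (e → (e → e)); result ((e → e) → (e → t)).
[[introduced Rome] tall]: functor [introduced Rome] : ((e → e) → (e → t)), argument tall : (e → e); result (e → t).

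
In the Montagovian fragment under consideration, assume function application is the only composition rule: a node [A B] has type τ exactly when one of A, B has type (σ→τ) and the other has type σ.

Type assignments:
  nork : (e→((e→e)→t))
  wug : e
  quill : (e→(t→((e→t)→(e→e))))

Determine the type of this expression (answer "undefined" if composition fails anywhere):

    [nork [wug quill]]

undefined

[wug quill]: functor quill : (e→(t→((e→t)→(e→e)))), argument wug : e; result (t→((e→t)→(e→e))).
[nork [wug quill]]: (e→((e→e)→t)) with (t→((e→t)→(e→e))) — neither is a function whose domain matches the other; composition fails here.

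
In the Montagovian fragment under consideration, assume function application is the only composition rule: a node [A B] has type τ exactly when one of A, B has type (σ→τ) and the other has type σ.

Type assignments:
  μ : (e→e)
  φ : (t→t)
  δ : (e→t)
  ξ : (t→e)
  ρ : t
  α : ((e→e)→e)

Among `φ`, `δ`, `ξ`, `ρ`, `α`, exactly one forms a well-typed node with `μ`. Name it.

α

φ : (t→t) — does not combine with μ.
δ : (e→t) — does not combine with μ.
ξ : (t→e) — does not combine with μ.
ρ : t — does not combine with μ.
α — combines: α : ((e→e)→e) takes μ : (e→e) as argument, giving e.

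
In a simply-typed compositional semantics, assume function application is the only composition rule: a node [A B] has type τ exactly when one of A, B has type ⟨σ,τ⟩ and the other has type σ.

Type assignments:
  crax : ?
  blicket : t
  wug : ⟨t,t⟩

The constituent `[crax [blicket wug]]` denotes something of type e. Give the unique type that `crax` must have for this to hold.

⟨t,e⟩

[crax [blicket wug]] must have type e. The sister [blicket wug] has type t; that is not a function onto e, so crax must be the functor, of type ⟨t,e⟩.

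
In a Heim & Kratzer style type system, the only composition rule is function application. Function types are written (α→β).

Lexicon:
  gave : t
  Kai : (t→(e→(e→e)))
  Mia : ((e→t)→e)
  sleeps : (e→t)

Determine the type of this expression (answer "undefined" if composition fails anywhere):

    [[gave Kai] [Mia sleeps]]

[gave Kai]: functor Kai : (t→(e→(e→e))), argument gave : t; result (e→(e→e)).
[Mia sleeps]: functor Mia : ((e→t)→e), argument sleeps : (e→t); result e.
[[gave Kai] [Mia sleeps]]: functor [gave Kai] : (e→(e→e)), argument [Mia sleeps] : e; result (e→e).

(e→e)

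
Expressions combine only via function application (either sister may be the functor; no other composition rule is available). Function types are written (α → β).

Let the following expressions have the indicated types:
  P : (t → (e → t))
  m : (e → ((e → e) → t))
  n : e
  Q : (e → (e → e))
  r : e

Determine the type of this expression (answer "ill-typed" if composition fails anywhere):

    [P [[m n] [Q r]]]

(e → t)

At [m n], m : (e → ((e → e) → t)) takes n : e, giving ((e → e) → t).
At [Q r], Q : (e → (e → e)) takes r : e, giving (e → e).
At [[m n] [Q r]], [m n] : ((e → e) → t) takes [Q r] : (e → e), giving t.
At [P [[m n] [Q r]]], P : (t → (e → t)) takes [[m n] [Q r]] : t, giving (e → t).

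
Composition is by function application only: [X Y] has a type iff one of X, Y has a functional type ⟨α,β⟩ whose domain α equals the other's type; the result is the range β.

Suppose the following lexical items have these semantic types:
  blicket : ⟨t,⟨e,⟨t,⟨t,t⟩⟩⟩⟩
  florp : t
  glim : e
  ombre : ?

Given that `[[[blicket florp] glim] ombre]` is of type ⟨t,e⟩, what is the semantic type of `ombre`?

At [[[blicket florp] glim] ombre] (required: ⟨t,e⟩): [[blicket florp] glim] is ⟨t,⟨t,t⟩⟩, which is not a function with range ⟨t,e⟩; hence ombre is the functor — type ⟨⟨t,⟨t,t⟩⟩,⟨t,e⟩⟩.

⟨⟨t,⟨t,t⟩⟩,⟨t,e⟩⟩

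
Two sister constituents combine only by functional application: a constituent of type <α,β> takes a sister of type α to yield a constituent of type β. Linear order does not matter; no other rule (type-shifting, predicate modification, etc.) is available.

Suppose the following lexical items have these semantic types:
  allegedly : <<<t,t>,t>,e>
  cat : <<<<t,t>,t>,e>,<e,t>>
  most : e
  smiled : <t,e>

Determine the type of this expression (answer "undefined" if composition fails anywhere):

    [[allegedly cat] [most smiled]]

undefined

[allegedly cat] — cat of type <<<<t,t>,t>,e>,<e,t>> combines with allegedly of type <<<t,t>,t>,e>: type <e,t>.
At [most smiled]: neither e nor <t,e> can take the other as argument; the node is ill-typed.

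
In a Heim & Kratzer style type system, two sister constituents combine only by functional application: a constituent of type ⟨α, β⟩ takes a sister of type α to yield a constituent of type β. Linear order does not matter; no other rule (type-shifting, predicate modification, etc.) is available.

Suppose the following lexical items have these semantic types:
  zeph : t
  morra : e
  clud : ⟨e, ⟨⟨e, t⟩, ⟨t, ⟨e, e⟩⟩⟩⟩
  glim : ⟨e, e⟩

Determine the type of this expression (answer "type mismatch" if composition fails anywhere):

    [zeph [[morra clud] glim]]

[morra clud] — clud of type ⟨e, ⟨⟨e, t⟩, ⟨t, ⟨e, e⟩⟩⟩⟩ combines with morra of type e: type ⟨⟨e, t⟩, ⟨t, ⟨e, e⟩⟩⟩.
[[morra clud] glim]: ⟨⟨e, t⟩, ⟨t, ⟨e, e⟩⟩⟩ with ⟨e, e⟩ — neither is a function whose domain matches the other; composition fails here.

type mismatch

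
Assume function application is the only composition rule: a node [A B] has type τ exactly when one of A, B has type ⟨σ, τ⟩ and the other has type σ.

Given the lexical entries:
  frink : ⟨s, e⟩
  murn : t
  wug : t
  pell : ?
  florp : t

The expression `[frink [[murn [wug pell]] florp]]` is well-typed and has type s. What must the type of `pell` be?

⟨t, ⟨t, ⟨t, ⟨⟨s, e⟩, s⟩⟩⟩⟩

At [frink [[murn [wug pell]] florp]] (required: s): frink is ⟨s, e⟩, which is not a function with range s; hence [[murn [wug pell]] florp] is the functor — type ⟨⟨s, e⟩, s⟩.
At [[murn [wug pell]] florp] (required: ⟨⟨s, e⟩, s⟩): florp is t, which is not a function with range ⟨⟨s, e⟩, s⟩; hence [murn [wug pell]] is the functor — type ⟨t, ⟨⟨s, e⟩, s⟩⟩.
At [murn [wug pell]] (required: ⟨t, ⟨⟨s, e⟩, s⟩⟩): murn is t, which is not a function with range ⟨t, ⟨⟨s, e⟩, s⟩⟩; hence [wug pell] is the functor — type ⟨t, ⟨t, ⟨⟨s, e⟩, s⟩⟩⟩.
At [wug pell] (required: ⟨t, ⟨t, ⟨⟨s, e⟩, s⟩⟩⟩): wug is t, which is not a function with range ⟨t, ⟨t, ⟨⟨s, e⟩, s⟩⟩⟩; hence pell is the functor — type ⟨t, ⟨t, ⟨t, ⟨⟨s, e⟩, s⟩⟩⟩⟩.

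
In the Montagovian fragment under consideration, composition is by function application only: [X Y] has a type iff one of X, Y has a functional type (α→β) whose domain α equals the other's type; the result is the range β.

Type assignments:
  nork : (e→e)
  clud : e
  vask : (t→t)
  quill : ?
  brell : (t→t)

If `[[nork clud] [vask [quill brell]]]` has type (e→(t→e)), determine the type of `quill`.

((t→t)→((t→t)→(e→(e→(t→e)))))

[[nork clud] [vask [quill brell]]] is required to be (e→(t→e)). [nork clud] : e cannot yield (e→(t→e)) as functor, so [vask [quill brell]] : (e→(e→(t→e))).
[vask [quill brell]] is required to be (e→(e→(t→e))). vask : (t→t) cannot yield (e→(e→(t→e))) as functor, so [quill brell] : ((t→t)→(e→(e→(t→e)))).
[quill brell] is required to be ((t→t)→(e→(e→(t→e)))). brell : (t→t) cannot yield ((t→t)→(e→(e→(t→e)))) as functor, so quill : ((t→t)→((t→t)→(e→(e→(t→e))))).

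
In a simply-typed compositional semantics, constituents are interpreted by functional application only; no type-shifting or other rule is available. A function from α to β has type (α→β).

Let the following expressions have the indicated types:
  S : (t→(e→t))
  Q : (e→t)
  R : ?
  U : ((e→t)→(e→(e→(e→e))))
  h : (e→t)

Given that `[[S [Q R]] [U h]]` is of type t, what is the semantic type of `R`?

((e→t)→((t→(e→t))→((e→(e→(e→e)))→t)))

[[S [Q R]] [U h]] is required to be t. [U h] : (e→(e→(e→e))) cannot yield t as functor, so [S [Q R]] : ((e→(e→(e→e)))→t).
[S [Q R]] is required to be ((e→(e→(e→e)))→t). S : (t→(e→t)) cannot yield ((e→(e→(e→e)))→t) as functor, so [Q R] : ((t→(e→t))→((e→(e→(e→e)))→t)).
[Q R] is required to be ((t→(e→t))→((e→(e→(e→e)))→t)). Q : (e→t) cannot yield ((t→(e→t))→((e→(e→(e→e)))→t)) as functor, so R : ((e→t)→((t→(e→t))→((e→(e→(e→e)))→t))).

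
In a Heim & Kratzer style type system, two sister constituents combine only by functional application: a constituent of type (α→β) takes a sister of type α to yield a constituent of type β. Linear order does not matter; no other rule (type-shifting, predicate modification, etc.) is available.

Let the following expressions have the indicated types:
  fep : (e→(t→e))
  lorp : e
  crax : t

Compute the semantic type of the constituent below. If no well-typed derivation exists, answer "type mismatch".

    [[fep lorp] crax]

[fep lorp]: fep is (e→(t→e)), lorp is e; result (t→e).
[[fep lorp] crax]: [fep lorp] is (t→e), crax is t; result e.

e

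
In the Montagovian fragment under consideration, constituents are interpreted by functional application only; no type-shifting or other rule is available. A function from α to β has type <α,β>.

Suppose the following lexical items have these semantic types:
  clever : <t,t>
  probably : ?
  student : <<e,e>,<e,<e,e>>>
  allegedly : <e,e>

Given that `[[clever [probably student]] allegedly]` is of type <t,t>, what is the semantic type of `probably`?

<<<e,e>,<e,<e,e>>>,<<t,t>,<<e,e>,<t,t>>>>

For [[clever [probably student]] allegedly] to have type <t,t> with allegedly of type <e,e>, [clever [probably student]] must be the function: [clever [probably student]] : <<e,e>,<t,t>>.
For [clever [probably student]] to have type <<e,e>,<t,t>> with clever of type <t,t>, [probably student] must be the function: [probably student] : <<t,t>,<<e,e>,<t,t>>>.
For [probably student] to have type <<t,t>,<<e,e>,<t,t>>> with student of type <<e,e>,<e,<e,e>>>, probably must be the function: probably : <<<e,e>,<e,<e,e>>>,<<t,t>,<<e,e>,<t,t>>>>.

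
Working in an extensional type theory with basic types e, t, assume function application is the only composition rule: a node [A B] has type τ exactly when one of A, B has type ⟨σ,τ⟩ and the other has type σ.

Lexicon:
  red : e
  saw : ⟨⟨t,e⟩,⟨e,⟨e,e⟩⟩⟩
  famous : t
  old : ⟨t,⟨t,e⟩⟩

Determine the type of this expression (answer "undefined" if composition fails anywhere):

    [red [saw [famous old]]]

⟨e,e⟩

[famous old]: old is ⟨t,⟨t,e⟩⟩, famous is t; result ⟨t,e⟩.
[saw [famous old]]: saw is ⟨⟨t,e⟩,⟨e,⟨e,e⟩⟩⟩, [famous old] is ⟨t,e⟩; result ⟨e,⟨e,e⟩⟩.
[red [saw [famous old]]]: [saw [famous old]] is ⟨e,⟨e,e⟩⟩, red is e; result ⟨e,e⟩.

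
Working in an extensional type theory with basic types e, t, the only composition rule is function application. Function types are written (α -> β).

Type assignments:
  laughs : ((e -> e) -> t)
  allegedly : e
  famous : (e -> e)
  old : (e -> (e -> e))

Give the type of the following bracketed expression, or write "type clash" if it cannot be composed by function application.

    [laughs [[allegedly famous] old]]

At [allegedly famous], famous : (e -> e) takes allegedly : e, giving e.
At [[allegedly famous] old], old : (e -> (e -> e)) takes [allegedly famous] : e, giving (e -> e).
At [laughs [[allegedly famous] old]], laughs : ((e -> e) -> t) takes [[allegedly famous] old] : (e -> e), giving t.

t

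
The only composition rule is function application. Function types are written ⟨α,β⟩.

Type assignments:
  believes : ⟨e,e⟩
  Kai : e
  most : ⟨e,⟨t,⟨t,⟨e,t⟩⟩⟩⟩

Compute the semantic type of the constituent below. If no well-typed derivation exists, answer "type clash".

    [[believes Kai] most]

[believes Kai]: functor believes : ⟨e,e⟩, argument Kai : e; result e.
[[believes Kai] most]: functor most : ⟨e,⟨t,⟨t,⟨e,t⟩⟩⟩⟩, argument [believes Kai] : e; result ⟨t,⟨t,⟨e,t⟩⟩⟩.

⟨t,⟨t,⟨e,t⟩⟩⟩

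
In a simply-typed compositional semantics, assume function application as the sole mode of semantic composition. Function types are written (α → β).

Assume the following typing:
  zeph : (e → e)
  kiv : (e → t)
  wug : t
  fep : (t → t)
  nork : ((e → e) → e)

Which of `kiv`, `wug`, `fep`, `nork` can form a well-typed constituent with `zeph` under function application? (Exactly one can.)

nork

kiv : (e → t) — does not combine with zeph.
wug : t — does not combine with zeph.
fep : (t → t) — does not combine with zeph.
nork — combines: nork : ((e → e) → e) takes zeph : (e → e) as argument, giving e.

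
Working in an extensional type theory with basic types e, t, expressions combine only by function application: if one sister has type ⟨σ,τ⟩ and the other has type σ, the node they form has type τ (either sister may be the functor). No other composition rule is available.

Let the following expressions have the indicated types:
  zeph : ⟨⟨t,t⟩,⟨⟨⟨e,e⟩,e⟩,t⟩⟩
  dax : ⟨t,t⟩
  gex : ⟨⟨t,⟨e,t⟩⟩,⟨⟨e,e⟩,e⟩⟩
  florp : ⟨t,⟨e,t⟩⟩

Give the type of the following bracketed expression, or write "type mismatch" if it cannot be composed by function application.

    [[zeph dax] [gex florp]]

t

At [zeph dax], zeph : ⟨⟨t,t⟩,⟨⟨⟨e,e⟩,e⟩,t⟩⟩ takes dax : ⟨t,t⟩, giving ⟨⟨⟨e,e⟩,e⟩,t⟩.
At [gex florp], gex : ⟨⟨t,⟨e,t⟩⟩,⟨⟨e,e⟩,e⟩⟩ takes florp : ⟨t,⟨e,t⟩⟩, giving ⟨⟨e,e⟩,e⟩.
At [[zeph dax] [gex florp]], [zeph dax] : ⟨⟨⟨e,e⟩,e⟩,t⟩ takes [gex florp] : ⟨⟨e,e⟩,e⟩, giving t.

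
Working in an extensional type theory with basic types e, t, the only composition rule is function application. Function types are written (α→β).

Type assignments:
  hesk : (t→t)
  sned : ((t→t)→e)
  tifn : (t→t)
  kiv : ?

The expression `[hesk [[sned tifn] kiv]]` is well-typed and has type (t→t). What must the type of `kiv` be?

[hesk [[sned tifn] kiv]] must have type (t→t). The sister hesk has type (t→t); that is not a function onto (t→t), so [[sned tifn] kiv] must be the functor, of type ((t→t)→(t→t)).
[[sned tifn] kiv] must have type ((t→t)→(t→t)). The sister [sned tifn] has type e; that is not a function onto ((t→t)→(t→t)), so kiv must be the functor, of type (e→((t→t)→(t→t))).

(e→((t→t)→(t→t)))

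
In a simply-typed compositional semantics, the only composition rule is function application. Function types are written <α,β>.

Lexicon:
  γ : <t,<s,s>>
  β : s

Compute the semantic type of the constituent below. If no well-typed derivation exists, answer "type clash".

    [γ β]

[γ β]: <t,<s,s>> with s — neither is a function whose domain matches the other; composition fails here.

type clash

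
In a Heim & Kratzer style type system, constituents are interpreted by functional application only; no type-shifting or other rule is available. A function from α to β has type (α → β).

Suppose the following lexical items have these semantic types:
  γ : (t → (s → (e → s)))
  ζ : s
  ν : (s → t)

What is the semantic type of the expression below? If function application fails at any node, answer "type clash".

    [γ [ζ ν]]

(s → (e → s))

[ζ ν]: ν is (s → t), ζ is s; result t.
[γ [ζ ν]]: γ is (t → (s → (e → s))), [ζ ν] is t; result (s → (e → s)).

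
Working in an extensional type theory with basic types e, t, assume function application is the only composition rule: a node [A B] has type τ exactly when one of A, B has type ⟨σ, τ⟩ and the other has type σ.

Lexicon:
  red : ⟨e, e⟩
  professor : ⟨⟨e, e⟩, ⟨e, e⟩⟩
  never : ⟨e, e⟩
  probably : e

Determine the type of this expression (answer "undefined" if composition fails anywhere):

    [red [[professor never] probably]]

[professor never] — professor of type ⟨⟨e, e⟩, ⟨e, e⟩⟩ combines with never of type ⟨e, e⟩: type ⟨e, e⟩.
[[professor never] probably] — [professor never] of type ⟨e, e⟩ combines with probably of type e: type e.
[red [[professor never] probably]] — red of type ⟨e, e⟩ combines with [[professor never] probably] of type e: type e.

e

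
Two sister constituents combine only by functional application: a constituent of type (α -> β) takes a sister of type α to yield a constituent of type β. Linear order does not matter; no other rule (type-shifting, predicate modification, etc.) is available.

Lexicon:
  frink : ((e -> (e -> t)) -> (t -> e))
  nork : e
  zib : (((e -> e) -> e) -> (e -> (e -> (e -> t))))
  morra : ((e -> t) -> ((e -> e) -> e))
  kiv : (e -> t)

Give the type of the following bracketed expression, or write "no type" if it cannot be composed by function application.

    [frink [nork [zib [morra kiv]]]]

(t -> e)

[morra kiv] — morra of type ((e -> t) -> ((e -> e) -> e)) combines with kiv of type (e -> t): type ((e -> e) -> e).
[zib [morra kiv]] — zib of type (((e -> e) -> e) -> (e -> (e -> (e -> t)))) combines with [morra kiv] of type ((e -> e) -> e): type (e -> (e -> (e -> t))).
[nork [zib [morra kiv]]] — [zib [morra kiv]] of type (e -> (e -> (e -> t))) combines with nork of type e: type (e -> (e -> t)).
[frink [nork [zib [morra kiv]]]] — frink of type ((e -> (e -> t)) -> (t -> e)) combines with [nork [zib [morra kiv]]] of type (e -> (e -> t)): type (t -> e).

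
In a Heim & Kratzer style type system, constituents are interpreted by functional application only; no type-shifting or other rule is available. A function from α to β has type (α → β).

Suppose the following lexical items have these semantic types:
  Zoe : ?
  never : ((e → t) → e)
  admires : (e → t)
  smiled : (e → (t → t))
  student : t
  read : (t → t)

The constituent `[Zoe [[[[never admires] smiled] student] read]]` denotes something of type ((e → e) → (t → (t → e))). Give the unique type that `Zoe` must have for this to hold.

(t → ((e → e) → (t → (t → e))))

For [Zoe [[[[never admires] smiled] student] read]] to have type ((e → e) → (t → (t → e))) with [[[[never admires] smiled] student] read] of type t, Zoe must be the function: Zoe : (t → ((e → e) → (t → (t → e)))).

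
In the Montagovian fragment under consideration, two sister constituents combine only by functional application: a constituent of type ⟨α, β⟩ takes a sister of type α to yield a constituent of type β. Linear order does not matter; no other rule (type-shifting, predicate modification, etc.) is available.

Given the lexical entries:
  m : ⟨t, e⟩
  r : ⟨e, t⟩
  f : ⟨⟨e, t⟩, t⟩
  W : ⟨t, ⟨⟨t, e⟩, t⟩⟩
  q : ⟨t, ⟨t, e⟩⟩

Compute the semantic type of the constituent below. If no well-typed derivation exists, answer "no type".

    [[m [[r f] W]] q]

[r f]: functor f : ⟨⟨e, t⟩, t⟩, argument r : ⟨e, t⟩; result t.
[[r f] W]: functor W : ⟨t, ⟨⟨t, e⟩, t⟩⟩, argument [r f] : t; result ⟨⟨t, e⟩, t⟩.
[m [[r f] W]]: functor [[r f] W] : ⟨⟨t, e⟩, t⟩, argument m : ⟨t, e⟩; result t.
[[m [[r f] W]] q]: functor q : ⟨t, ⟨t, e⟩⟩, argument [m [[r f] W]] : t; result ⟨t, e⟩.

⟨t, e⟩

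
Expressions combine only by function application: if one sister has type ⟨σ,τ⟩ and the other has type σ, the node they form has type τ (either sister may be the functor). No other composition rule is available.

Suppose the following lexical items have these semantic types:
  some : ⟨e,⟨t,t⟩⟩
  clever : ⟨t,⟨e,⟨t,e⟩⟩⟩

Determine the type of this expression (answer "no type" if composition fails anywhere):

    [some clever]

no type

[some clever]: ⟨e,⟨t,t⟩⟩ with ⟨t,⟨e,⟨t,e⟩⟩⟩ — neither is a function whose domain matches the other; composition fails here.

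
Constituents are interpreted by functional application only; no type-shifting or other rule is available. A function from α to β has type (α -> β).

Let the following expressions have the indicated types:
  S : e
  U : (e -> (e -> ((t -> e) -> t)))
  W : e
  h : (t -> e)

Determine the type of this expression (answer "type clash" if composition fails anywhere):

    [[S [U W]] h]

t

At [U W], U : (e -> (e -> ((t -> e) -> t))) takes W : e, giving (e -> ((t -> e) -> t)).
At [S [U W]], [U W] : (e -> ((t -> e) -> t)) takes S : e, giving ((t -> e) -> t).
At [[S [U W]] h], [S [U W]] : ((t -> e) -> t) takes h : (t -> e), giving t.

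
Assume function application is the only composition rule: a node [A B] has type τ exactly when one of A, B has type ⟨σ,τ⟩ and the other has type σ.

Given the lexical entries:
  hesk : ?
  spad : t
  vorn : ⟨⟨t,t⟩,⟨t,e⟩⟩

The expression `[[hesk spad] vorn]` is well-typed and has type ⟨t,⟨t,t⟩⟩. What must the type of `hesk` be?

⟨t,⟨⟨⟨t,t⟩,⟨t,e⟩⟩,⟨t,⟨t,t⟩⟩⟩⟩

For [[hesk spad] vorn] to have type ⟨t,⟨t,t⟩⟩ with vorn of type ⟨⟨t,t⟩,⟨t,e⟩⟩, [hesk spad] must be the function: [hesk spad] : ⟨⟨⟨t,t⟩,⟨t,e⟩⟩,⟨t,⟨t,t⟩⟩⟩.
For [hesk spad] to have type ⟨⟨⟨t,t⟩,⟨t,e⟩⟩,⟨t,⟨t,t⟩⟩⟩ with spad of type t, hesk must be the function: hesk : ⟨t,⟨⟨⟨t,t⟩,⟨t,e⟩⟩,⟨t,⟨t,t⟩⟩⟩⟩.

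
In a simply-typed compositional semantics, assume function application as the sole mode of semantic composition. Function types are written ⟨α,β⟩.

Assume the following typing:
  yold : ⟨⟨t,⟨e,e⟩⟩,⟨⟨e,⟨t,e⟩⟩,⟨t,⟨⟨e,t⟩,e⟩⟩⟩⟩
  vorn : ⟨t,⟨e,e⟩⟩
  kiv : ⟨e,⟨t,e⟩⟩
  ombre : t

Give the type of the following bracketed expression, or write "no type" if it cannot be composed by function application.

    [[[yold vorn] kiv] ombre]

⟨⟨e,t⟩,e⟩

[yold vorn]: ⟨⟨t,⟨e,e⟩⟩,⟨⟨e,⟨t,e⟩⟩,⟨t,⟨⟨e,t⟩,e⟩⟩⟩⟩ applied to ⟨t,⟨e,e⟩⟩ yields ⟨⟨e,⟨t,e⟩⟩,⟨t,⟨⟨e,t⟩,e⟩⟩⟩.
[[yold vorn] kiv]: ⟨⟨e,⟨t,e⟩⟩,⟨t,⟨⟨e,t⟩,e⟩⟩⟩ applied to ⟨e,⟨t,e⟩⟩ yields ⟨t,⟨⟨e,t⟩,e⟩⟩.
[[[yold vorn] kiv] ombre]: ⟨t,⟨⟨e,t⟩,e⟩⟩ applied to t yields ⟨⟨e,t⟩,e⟩.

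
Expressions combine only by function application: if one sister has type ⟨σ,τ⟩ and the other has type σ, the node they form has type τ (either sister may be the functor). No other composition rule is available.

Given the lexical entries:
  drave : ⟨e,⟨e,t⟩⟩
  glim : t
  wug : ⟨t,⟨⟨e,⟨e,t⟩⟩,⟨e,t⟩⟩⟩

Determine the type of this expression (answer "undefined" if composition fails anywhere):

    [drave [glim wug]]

[glim wug] — wug of type ⟨t,⟨⟨e,⟨e,t⟩⟩,⟨e,t⟩⟩⟩ combines with glim of type t: type ⟨⟨e,⟨e,t⟩⟩,⟨e,t⟩⟩.
[drave [glim wug]] — [glim wug] of type ⟨⟨e,⟨e,t⟩⟩,⟨e,t⟩⟩ combines with drave of type ⟨e,⟨e,t⟩⟩: type ⟨e,t⟩.

⟨e,t⟩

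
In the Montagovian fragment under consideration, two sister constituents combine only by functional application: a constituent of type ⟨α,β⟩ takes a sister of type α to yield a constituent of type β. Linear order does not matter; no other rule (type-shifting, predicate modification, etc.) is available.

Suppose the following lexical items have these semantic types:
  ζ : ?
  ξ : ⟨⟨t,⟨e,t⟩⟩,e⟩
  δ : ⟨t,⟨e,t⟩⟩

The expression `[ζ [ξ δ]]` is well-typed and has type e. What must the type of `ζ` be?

At [ζ [ξ δ]] (required: e): [ξ δ] is e, which is not a function with range e; hence ζ is the functor — type ⟨e,e⟩.

⟨e,e⟩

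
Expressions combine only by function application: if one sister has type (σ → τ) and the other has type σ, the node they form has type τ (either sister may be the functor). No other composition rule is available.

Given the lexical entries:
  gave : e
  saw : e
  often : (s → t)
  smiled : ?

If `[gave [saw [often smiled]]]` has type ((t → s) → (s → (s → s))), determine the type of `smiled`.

At [gave [saw [often smiled]]] (required: ((t → s) → (s → (s → s)))): gave is e, which is not a function with range ((t → s) → (s → (s → s))); hence [saw [often smiled]] is the functor — type (e → ((t → s) → (s → (s → s)))).
At [saw [often smiled]] (required: (e → ((t → s) → (s → (s → s))))): saw is e, which is not a function with range (e → ((t → s) → (s → (s → s)))); hence [often smiled] is the functor — type (e → (e → ((t → s) → (s → (s → s))))).
At [often smiled] (required: (e → (e → ((t → s) → (s → (s → s)))))): often is (s → t), which is not a function with range (e → (e → ((t → s) → (s → (s → s))))); hence smiled is the functor — type ((s → t) → (e → (e → ((t → s) → (s → (s → s)))))).

((s → t) → (e → (e → ((t → s) → (s → (s → s))))))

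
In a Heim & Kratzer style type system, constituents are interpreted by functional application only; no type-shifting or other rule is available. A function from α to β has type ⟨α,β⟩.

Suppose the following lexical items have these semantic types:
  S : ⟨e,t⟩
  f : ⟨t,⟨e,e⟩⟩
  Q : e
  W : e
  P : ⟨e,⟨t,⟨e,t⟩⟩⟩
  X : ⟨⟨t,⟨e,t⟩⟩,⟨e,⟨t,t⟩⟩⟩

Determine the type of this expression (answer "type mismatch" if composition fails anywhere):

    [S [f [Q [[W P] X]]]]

type mismatch

[W P] — P of type ⟨e,⟨t,⟨e,t⟩⟩⟩ combines with W of type e: type ⟨t,⟨e,t⟩⟩.
[[W P] X] — X of type ⟨⟨t,⟨e,t⟩⟩,⟨e,⟨t,t⟩⟩⟩ combines with [W P] of type ⟨t,⟨e,t⟩⟩: type ⟨e,⟨t,t⟩⟩.
[Q [[W P] X]] — [[W P] X] of type ⟨e,⟨t,t⟩⟩ combines with Q of type e: type ⟨t,t⟩.
[f [Q [[W P] X]]]: ⟨t,⟨e,e⟩⟩ and ⟨t,t⟩ cannot combine by function application — type clash.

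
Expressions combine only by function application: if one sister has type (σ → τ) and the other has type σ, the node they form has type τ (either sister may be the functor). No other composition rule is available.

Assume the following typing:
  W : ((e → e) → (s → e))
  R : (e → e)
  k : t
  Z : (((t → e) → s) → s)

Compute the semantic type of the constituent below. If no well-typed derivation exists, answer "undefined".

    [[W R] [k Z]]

undefined

At [W R], W : ((e → e) → (s → e)) takes R : (e → e), giving (s → e).
[k Z]: t with (((t → e) → s) → s) — neither is a function whose domain matches the other; composition fails here.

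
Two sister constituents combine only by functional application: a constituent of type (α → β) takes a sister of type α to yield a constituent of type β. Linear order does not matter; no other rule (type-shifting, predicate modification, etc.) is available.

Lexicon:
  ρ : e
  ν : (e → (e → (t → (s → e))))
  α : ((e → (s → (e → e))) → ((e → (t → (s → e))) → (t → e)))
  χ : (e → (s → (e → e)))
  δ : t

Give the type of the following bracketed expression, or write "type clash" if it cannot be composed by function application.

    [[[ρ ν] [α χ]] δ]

e

[ρ ν]: functor ν : (e → (e → (t → (s → e)))), argument ρ : e; result (e → (t → (s → e))).
[α χ]: functor α : ((e → (s → (e → e))) → ((e → (t → (s → e))) → (t → e))), argument χ : (e → (s → (e → e))); result ((e → (t → (s → e))) → (t → e)).
[[ρ ν] [α χ]]: functor [α χ] : ((e → (t → (s → e))) → (t → e)), argument [ρ ν] : (e → (t → (s → e))); result (t → e).
[[[ρ ν] [α χ]] δ]: functor [[ρ ν] [α χ]] : (t → e), argument δ : t; result e.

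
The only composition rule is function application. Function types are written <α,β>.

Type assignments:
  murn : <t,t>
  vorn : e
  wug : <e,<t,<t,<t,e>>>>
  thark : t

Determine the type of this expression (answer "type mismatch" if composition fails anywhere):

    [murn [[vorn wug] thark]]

[vorn wug]: <e,<t,<t,<t,e>>>> applied to e yields <t,<t,<t,e>>>.
[[vorn wug] thark]: <t,<t,<t,e>>> applied to t yields <t,<t,e>>.
[murn [[vorn wug] thark]]: <t,t> and <t,<t,e>> cannot combine by function application — type clash.

type mismatch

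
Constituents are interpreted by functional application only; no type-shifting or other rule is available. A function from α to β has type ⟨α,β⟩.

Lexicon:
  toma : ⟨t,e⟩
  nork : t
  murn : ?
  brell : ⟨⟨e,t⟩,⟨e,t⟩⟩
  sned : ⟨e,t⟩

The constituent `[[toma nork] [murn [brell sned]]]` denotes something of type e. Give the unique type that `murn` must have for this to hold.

⟨⟨e,t⟩,⟨e,e⟩⟩

[[toma nork] [murn [brell sned]]] must have type e. The sister [toma nork] has type e; that is not a function onto e, so [murn [brell sned]] must be the functor, of type ⟨e,e⟩.
[murn [brell sned]] must have type ⟨e,e⟩. The sister [brell sned] has type ⟨e,t⟩; that is not a function onto ⟨e,e⟩, so murn must be the functor, of type ⟨⟨e,t⟩,⟨e,e⟩⟩.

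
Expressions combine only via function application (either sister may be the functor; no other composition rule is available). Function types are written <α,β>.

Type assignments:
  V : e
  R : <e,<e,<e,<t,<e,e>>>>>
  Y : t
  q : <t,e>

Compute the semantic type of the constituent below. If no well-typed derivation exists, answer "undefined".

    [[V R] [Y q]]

<e,<t,<e,e>>>

[V R]: functor R : <e,<e,<e,<t,<e,e>>>>>, argument V : e; result <e,<e,<t,<e,e>>>>.
[Y q]: functor q : <t,e>, argument Y : t; result e.
[[V R] [Y q]]: functor [V R] : <e,<e,<t,<e,e>>>>, argument [Y q] : e; result <e,<t,<e,e>>>.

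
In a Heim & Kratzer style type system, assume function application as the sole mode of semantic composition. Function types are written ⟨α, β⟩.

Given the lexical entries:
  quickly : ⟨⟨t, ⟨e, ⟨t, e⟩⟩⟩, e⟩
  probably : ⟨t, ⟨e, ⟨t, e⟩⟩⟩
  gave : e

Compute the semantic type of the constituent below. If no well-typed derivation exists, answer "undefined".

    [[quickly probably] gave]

[quickly probably]: ⟨⟨t, ⟨e, ⟨t, e⟩⟩⟩, e⟩ applied to ⟨t, ⟨e, ⟨t, e⟩⟩⟩ yields e.
At [[quickly probably] gave]: neither e nor e can take the other as argument; the node is ill-typed.

undefined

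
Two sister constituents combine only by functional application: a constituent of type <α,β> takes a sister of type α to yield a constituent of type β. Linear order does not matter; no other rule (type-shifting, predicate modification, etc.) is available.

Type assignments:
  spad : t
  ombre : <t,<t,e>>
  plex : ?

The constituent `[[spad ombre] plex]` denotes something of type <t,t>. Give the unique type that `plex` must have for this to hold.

At [[spad ombre] plex] (required: <t,t>): [spad ombre] is <t,e>, which is not a function with range <t,t>; hence plex is the functor — type <<t,e>,<t,t>>.

<<t,e>,<t,t>>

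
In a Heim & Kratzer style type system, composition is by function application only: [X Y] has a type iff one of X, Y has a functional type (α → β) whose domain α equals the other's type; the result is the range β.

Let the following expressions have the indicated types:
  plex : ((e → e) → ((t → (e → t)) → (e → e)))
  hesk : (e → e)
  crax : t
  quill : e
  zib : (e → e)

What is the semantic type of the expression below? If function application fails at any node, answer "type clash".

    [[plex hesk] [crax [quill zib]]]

[plex hesk]: functor plex : ((e → e) → ((t → (e → t)) → (e → e))), argument hesk : (e → e); result ((t → (e → t)) → (e → e)).
[quill zib]: functor zib : (e → e), argument quill : e; result e.
At [crax [quill zib]]: neither t nor e can take the other as argument; the node is ill-typed.

type clash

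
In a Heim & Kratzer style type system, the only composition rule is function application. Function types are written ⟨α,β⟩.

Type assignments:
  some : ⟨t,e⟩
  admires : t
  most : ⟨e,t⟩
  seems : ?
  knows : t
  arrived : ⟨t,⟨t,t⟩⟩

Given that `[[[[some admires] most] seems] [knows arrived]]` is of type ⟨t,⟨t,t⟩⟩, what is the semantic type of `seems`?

⟨t,⟨⟨t,t⟩,⟨t,⟨t,t⟩⟩⟩⟩

At [[[[some admires] most] seems] [knows arrived]] (required: ⟨t,⟨t,t⟩⟩): [knows arrived] is ⟨t,t⟩, which is not a function with range ⟨t,⟨t,t⟩⟩; hence [[[some admires] most] seems] is the functor — type ⟨⟨t,t⟩,⟨t,⟨t,t⟩⟩⟩.
At [[[some admires] most] seems] (required: ⟨⟨t,t⟩,⟨t,⟨t,t⟩⟩⟩): [[some admires] most] is t, which is not a function with range ⟨⟨t,t⟩,⟨t,⟨t,t⟩⟩⟩; hence seems is the functor — type ⟨t,⟨⟨t,t⟩,⟨t,⟨t,t⟩⟩⟩⟩.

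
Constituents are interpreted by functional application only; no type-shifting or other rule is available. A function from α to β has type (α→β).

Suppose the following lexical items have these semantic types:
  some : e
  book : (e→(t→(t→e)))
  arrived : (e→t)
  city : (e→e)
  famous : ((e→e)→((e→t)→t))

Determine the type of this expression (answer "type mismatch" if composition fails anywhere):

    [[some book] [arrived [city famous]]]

[some book] — book of type (e→(t→(t→e))) combines with some of type e: type (t→(t→e)).
[city famous] — famous of type ((e→e)→((e→t)→t)) combines with city of type (e→e): type ((e→t)→t).
[arrived [city famous]] — [city famous] of type ((e→t)→t) combines with arrived of type (e→t): type t.
[[some book] [arrived [city famous]]] — [some book] of type (t→(t→e)) combines with [arrived [city famous]] of type t: type (t→e).

(t→e)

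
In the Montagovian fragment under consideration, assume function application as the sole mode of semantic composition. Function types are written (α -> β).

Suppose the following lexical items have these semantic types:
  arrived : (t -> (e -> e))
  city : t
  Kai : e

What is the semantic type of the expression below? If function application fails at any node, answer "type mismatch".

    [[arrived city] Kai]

e

[arrived city]: (t -> (e -> e)) applied to t yields (e -> e).
[[arrived city] Kai]: (e -> e) applied to e yields e.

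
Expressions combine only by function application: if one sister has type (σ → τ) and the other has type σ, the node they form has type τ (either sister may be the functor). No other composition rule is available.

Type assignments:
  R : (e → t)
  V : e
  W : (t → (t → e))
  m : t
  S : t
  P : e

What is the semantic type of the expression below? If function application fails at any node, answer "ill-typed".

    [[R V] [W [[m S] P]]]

At [R V], R : (e → t) takes V : e, giving t.
At [m S]: neither t nor t can take the other as argument; the node is ill-typed.

ill-typed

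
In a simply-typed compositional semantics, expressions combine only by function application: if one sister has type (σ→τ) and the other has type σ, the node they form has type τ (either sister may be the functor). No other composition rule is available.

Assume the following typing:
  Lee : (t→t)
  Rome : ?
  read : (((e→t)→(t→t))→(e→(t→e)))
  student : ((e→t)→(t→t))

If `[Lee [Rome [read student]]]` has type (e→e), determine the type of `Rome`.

((e→(t→e))→((t→t)→(e→e)))

[Lee [Rome [read student]]] is required to be (e→e). Lee : (t→t) cannot yield (e→e) as functor, so [Rome [read student]] : ((t→t)→(e→e)).
[Rome [read student]] is required to be ((t→t)→(e→e)). [read student] : (e→(t→e)) cannot yield ((t→t)→(e→e)) as functor, so Rome : ((e→(t→e))→((t→t)→(e→e))).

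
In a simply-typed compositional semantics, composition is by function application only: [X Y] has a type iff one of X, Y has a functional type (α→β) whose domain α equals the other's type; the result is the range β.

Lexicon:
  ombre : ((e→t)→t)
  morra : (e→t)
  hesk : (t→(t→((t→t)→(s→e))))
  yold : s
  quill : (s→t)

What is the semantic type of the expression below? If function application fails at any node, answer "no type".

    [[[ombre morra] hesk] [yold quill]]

At [ombre morra], ombre : ((e→t)→t) takes morra : (e→t), giving t.
At [[ombre morra] hesk], hesk : (t→(t→((t→t)→(s→e)))) takes [ombre morra] : t, giving (t→((t→t)→(s→e))).
At [yold quill], quill : (s→t) takes yold : s, giving t.
At [[[ombre morra] hesk] [yold quill]], [[ombre morra] hesk] : (t→((t→t)→(s→e))) takes [yold quill] : t, giving ((t→t)→(s→e)).

((t→t)→(s→e))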